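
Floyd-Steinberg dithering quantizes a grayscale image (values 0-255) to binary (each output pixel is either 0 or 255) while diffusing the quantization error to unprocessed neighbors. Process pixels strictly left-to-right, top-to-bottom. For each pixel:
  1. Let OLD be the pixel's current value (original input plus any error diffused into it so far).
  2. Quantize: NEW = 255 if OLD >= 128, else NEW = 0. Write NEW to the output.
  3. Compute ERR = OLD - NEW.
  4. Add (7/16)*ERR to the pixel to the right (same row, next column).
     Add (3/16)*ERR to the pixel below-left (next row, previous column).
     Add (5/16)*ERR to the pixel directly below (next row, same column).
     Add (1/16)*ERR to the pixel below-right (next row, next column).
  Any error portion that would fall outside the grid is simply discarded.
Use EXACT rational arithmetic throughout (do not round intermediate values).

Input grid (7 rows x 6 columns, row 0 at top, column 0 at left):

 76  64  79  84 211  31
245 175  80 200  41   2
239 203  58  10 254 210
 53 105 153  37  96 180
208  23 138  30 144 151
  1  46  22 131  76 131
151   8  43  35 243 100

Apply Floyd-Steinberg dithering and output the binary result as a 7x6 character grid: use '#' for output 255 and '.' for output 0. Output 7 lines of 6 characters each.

(0,0): OLD=76 → NEW=0, ERR=76
(0,1): OLD=389/4 → NEW=0, ERR=389/4
(0,2): OLD=7779/64 → NEW=0, ERR=7779/64
(0,3): OLD=140469/1024 → NEW=255, ERR=-120651/1024
(0,4): OLD=2612467/16384 → NEW=255, ERR=-1565453/16384
(0,5): OLD=-2831707/262144 → NEW=0, ERR=-2831707/262144
(1,0): OLD=18367/64 → NEW=255, ERR=2047/64
(1,1): OLD=126425/512 → NEW=255, ERR=-4135/512
(1,2): OLD=1612781/16384 → NEW=0, ERR=1612781/16384
(1,3): OLD=12840313/65536 → NEW=255, ERR=-3871367/65536
(1,4): OLD=-101049829/4194304 → NEW=0, ERR=-101049829/4194304
(1,5): OLD=-1200423603/67108864 → NEW=0, ERR=-1200423603/67108864
(2,0): OLD=2027363/8192 → NEW=255, ERR=-61597/8192
(2,1): OLD=57053649/262144 → NEW=255, ERR=-9793071/262144
(2,2): OLD=255167091/4194304 → NEW=0, ERR=255167091/4194304
(2,3): OLD=664071643/33554432 → NEW=0, ERR=664071643/33554432
(2,4): OLD=266377889361/1073741824 → NEW=255, ERR=-7426275759/1073741824
(2,5): OLD=3433885953863/17179869184 → NEW=255, ERR=-946980688057/17179869184
(3,0): OLD=183063379/4194304 → NEW=0, ERR=183063379/4194304
(3,1): OLD=4139196151/33554432 → NEW=0, ERR=4139196151/33554432
(3,2): OLD=61030504037/268435456 → NEW=255, ERR=-7420537243/268435456
(3,3): OLD=577175527903/17179869184 → NEW=0, ERR=577175527903/17179869184
(3,4): OLD=13666734159135/137438953472 → NEW=0, ERR=13666734159135/137438953472
(3,5): OLD=452661534293873/2199023255552 → NEW=255, ERR=-108089395871887/2199023255552
(4,0): OLD=131409273309/536870912 → NEW=255, ERR=-5492809251/536870912
(4,1): OLD=469163411993/8589934592 → NEW=0, ERR=469163411993/8589934592
(4,2): OLD=45977662021435/274877906944 → NEW=255, ERR=-24116204249285/274877906944
(4,3): OLD=83703782638343/4398046511104 → NEW=0, ERR=83703782638343/4398046511104
(4,4): OLD=12404923665425463/70368744177664 → NEW=255, ERR=-5539106099878857/70368744177664
(4,5): OLD=120940207784059425/1125899906842624 → NEW=0, ERR=120940207784059425/1125899906842624
(5,0): OLD=1105504449371/137438953472 → NEW=0, ERR=1105504449371/137438953472
(5,1): OLD=217692416636491/4398046511104 → NEW=0, ERR=217692416636491/4398046511104
(5,2): OLD=816992981638345/35184372088832 → NEW=0, ERR=816992981638345/35184372088832
(5,3): OLD=142836025562934483/1125899906842624 → NEW=0, ERR=142836025562934483/1125899906842624
(5,4): OLD=288758346172307211/2251799813685248 → NEW=255, ERR=-285450606317431029/2251799813685248
(5,5): OLD=3753768847906733431/36028797018963968 → NEW=0, ERR=3753768847906733431/36028797018963968
(6,0): OLD=11455638332636097/70368744177664 → NEW=255, ERR=-6488391432668223/70368744177664
(6,1): OLD=-13528171275109267/1125899906842624 → NEW=0, ERR=-13528171275109267/1125899906842624
(6,2): OLD=323719537347960197/4503599627370496 → NEW=0, ERR=323719537347960197/4503599627370496
(6,3): OLD=6036644527767010785/72057594037927936 → NEW=0, ERR=6036644527767010785/72057594037927936
(6,4): OLD=308408459026512133521/1152921504606846976 → NEW=255, ERR=14413475351766154641/1152921504606846976
(6,5): OLD=2400021040063870906199/18446744073709551616 → NEW=255, ERR=-2303898698732064755881/18446744073709551616
Row 0: ...##.
Row 1: ##.#..
Row 2: ##..##
Row 3: ..#..#
Row 4: #.#.#.
Row 5: ....#.
Row 6: #...##

Answer: ...##.
##.#..
##..##
..#..#
#.#.#.
....#.
#...##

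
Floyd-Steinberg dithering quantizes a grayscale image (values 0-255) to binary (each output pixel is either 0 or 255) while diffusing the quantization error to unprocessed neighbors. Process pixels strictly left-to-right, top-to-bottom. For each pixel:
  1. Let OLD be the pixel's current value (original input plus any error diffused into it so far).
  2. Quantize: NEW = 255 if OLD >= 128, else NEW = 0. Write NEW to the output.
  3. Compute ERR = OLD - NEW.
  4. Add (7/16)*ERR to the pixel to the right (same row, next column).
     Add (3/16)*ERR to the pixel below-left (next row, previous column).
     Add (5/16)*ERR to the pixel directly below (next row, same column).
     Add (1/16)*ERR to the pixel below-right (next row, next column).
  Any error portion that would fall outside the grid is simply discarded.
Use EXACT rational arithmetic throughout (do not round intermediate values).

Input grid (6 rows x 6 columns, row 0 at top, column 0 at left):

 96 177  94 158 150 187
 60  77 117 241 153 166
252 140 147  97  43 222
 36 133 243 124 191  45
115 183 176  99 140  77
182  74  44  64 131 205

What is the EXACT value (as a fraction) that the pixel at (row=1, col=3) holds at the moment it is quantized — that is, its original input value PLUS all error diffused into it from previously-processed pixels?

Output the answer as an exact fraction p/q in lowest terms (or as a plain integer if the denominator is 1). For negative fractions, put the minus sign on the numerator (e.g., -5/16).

(0,0): OLD=96 → NEW=0, ERR=96
(0,1): OLD=219 → NEW=255, ERR=-36
(0,2): OLD=313/4 → NEW=0, ERR=313/4
(0,3): OLD=12303/64 → NEW=255, ERR=-4017/64
(0,4): OLD=125481/1024 → NEW=0, ERR=125481/1024
(0,5): OLD=3942175/16384 → NEW=255, ERR=-235745/16384
(1,0): OLD=333/4 → NEW=0, ERR=333/4
(1,1): OLD=3931/32 → NEW=0, ERR=3931/32
(1,2): OLD=185527/1024 → NEW=255, ERR=-75593/1024
(1,3): OLD=888651/4096 → NEW=255, ERR=-155829/4096
Target (1,3): original=241, with diffused error = 888651/4096

Answer: 888651/4096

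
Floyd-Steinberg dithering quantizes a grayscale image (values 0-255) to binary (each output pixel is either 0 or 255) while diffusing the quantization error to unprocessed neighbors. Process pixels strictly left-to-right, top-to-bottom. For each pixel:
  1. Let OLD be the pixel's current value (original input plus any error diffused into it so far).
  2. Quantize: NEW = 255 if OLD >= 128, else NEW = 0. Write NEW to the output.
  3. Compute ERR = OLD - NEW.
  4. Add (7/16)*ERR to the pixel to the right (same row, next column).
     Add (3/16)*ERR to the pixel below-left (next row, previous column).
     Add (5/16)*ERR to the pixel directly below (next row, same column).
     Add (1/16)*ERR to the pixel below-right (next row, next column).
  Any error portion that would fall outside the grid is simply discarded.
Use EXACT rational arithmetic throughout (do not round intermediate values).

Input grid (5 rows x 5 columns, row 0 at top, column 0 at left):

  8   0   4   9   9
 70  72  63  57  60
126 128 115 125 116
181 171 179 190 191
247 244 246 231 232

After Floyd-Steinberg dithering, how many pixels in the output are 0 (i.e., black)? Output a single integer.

(0,0): OLD=8 → NEW=0, ERR=8
(0,1): OLD=7/2 → NEW=0, ERR=7/2
(0,2): OLD=177/32 → NEW=0, ERR=177/32
(0,3): OLD=5847/512 → NEW=0, ERR=5847/512
(0,4): OLD=114657/8192 → NEW=0, ERR=114657/8192
(1,0): OLD=2341/32 → NEW=0, ERR=2341/32
(1,1): OLD=27299/256 → NEW=0, ERR=27299/256
(1,2): OLD=931775/8192 → NEW=0, ERR=931775/8192
(1,3): OLD=3712643/32768 → NEW=0, ERR=3712643/32768
(1,4): OLD=60113129/524288 → NEW=0, ERR=60113129/524288
(2,0): OLD=691633/4096 → NEW=255, ERR=-352847/4096
(2,1): OLD=19599819/131072 → NEW=255, ERR=-13823541/131072
(2,2): OLD=277478497/2097152 → NEW=255, ERR=-257295263/2097152
(2,3): OLD=4541174867/33554432 → NEW=255, ERR=-4015205293/33554432
(2,4): OLD=57208536453/536870912 → NEW=0, ERR=57208536453/536870912
(3,0): OLD=281658369/2097152 → NEW=255, ERR=-253115391/2097152
(3,1): OLD=953786701/16777216 → NEW=0, ERR=953786701/16777216
(3,2): OLD=73284843647/536870912 → NEW=255, ERR=-63617238913/536870912
(3,3): OLD=121413562335/1073741824 → NEW=0, ERR=121413562335/1073741824
(3,4): OLD=4574848745643/17179869184 → NEW=255, ERR=193982103723/17179869184
(4,0): OLD=59040302095/268435456 → NEW=255, ERR=-9410739185/268435456
(4,1): OLD=1861150307183/8589934592 → NEW=255, ERR=-329283013777/8589934592
(4,2): OLD=29817886631585/137438953472 → NEW=255, ERR=-5229046503775/137438953472
(4,3): OLD=537445283728111/2199023255552 → NEW=255, ERR=-23305646437649/2199023255552
(4,4): OLD=8372438321590281/35184372088832 → NEW=255, ERR=-599576561061879/35184372088832
Output grid:
  Row 0: .....  (5 black, running=5)
  Row 1: .....  (5 black, running=10)
  Row 2: ####.  (1 black, running=11)
  Row 3: #.#.#  (2 black, running=13)
  Row 4: #####  (0 black, running=13)

Answer: 13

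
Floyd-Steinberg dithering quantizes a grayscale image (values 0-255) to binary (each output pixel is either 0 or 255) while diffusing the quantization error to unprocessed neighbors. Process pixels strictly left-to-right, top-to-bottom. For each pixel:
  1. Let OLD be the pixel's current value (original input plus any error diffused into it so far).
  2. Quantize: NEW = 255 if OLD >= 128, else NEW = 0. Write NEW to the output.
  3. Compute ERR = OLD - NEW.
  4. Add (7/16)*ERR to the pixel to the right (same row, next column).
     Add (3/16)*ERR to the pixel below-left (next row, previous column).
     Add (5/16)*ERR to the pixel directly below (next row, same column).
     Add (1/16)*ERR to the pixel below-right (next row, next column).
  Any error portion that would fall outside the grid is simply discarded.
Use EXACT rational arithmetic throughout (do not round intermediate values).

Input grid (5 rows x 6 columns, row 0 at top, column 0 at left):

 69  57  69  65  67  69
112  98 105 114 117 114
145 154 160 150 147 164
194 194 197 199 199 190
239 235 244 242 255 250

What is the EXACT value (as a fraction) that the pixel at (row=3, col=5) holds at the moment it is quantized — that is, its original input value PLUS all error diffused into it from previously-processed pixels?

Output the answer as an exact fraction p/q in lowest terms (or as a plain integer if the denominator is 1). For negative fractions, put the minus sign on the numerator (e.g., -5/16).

(0,0): OLD=69 → NEW=0, ERR=69
(0,1): OLD=1395/16 → NEW=0, ERR=1395/16
(0,2): OLD=27429/256 → NEW=0, ERR=27429/256
(0,3): OLD=458243/4096 → NEW=0, ERR=458243/4096
(0,4): OLD=7598613/65536 → NEW=0, ERR=7598613/65536
(0,5): OLD=125542035/1048576 → NEW=0, ERR=125542035/1048576
(1,0): OLD=38377/256 → NEW=255, ERR=-26903/256
(1,1): OLD=212319/2048 → NEW=0, ERR=212319/2048
(1,2): OLD=13779915/65536 → NEW=255, ERR=-2931765/65536
(1,3): OLD=41373103/262144 → NEW=255, ERR=-25473617/262144
(1,4): OLD=2351498349/16777216 → NEW=255, ERR=-1926691731/16777216
(1,5): OLD=29103407595/268435456 → NEW=0, ERR=29103407595/268435456
(2,0): OLD=4312197/32768 → NEW=255, ERR=-4043643/32768
(2,1): OLD=123158279/1048576 → NEW=0, ERR=123158279/1048576
(2,2): OLD=3114945237/16777216 → NEW=255, ERR=-1163244843/16777216
(2,3): OLD=8720220013/134217728 → NEW=0, ERR=8720220013/134217728
(2,4): OLD=660533173191/4294967296 → NEW=255, ERR=-434683487289/4294967296
(2,5): OLD=10062249298145/68719476736 → NEW=255, ERR=-7461217269535/68719476736
(3,0): OLD=2977271861/16777216 → NEW=255, ERR=-1300918219/16777216
(3,1): OLD=23631316753/134217728 → NEW=255, ERR=-10594203887/134217728
(3,2): OLD=172144988739/1073741824 → NEW=255, ERR=-101659176381/1073741824
(3,3): OLD=10622112992201/68719476736 → NEW=255, ERR=-6901353575479/68719476736
(3,4): OLD=58899880377001/549755813888 → NEW=0, ERR=58899880377001/549755813888
(3,5): OLD=1729468659704135/8796093022208 → NEW=255, ERR=-513535060958905/8796093022208
Target (3,5): original=190, with diffused error = 1729468659704135/8796093022208

Answer: 1729468659704135/8796093022208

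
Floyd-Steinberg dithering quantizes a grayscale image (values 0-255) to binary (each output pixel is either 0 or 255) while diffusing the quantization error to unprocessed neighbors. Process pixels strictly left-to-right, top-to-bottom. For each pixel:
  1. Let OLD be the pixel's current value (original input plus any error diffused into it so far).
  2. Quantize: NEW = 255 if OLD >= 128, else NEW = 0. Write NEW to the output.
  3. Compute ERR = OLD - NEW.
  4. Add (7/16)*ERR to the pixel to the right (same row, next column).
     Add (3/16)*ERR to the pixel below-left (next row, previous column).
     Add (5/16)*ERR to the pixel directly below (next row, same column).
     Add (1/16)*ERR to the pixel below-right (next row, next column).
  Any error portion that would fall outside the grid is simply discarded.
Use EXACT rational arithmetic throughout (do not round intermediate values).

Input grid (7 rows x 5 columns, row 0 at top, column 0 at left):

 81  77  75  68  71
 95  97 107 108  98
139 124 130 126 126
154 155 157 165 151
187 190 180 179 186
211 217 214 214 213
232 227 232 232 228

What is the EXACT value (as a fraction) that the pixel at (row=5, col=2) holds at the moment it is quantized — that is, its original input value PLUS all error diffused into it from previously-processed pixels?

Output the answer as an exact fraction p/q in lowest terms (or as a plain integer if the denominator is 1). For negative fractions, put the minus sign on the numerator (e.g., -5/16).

Answer: 51614267157680255/281474976710656

Derivation:
(0,0): OLD=81 → NEW=0, ERR=81
(0,1): OLD=1799/16 → NEW=0, ERR=1799/16
(0,2): OLD=31793/256 → NEW=0, ERR=31793/256
(0,3): OLD=501079/4096 → NEW=0, ERR=501079/4096
(0,4): OLD=8160609/65536 → NEW=0, ERR=8160609/65536
(1,0): OLD=36197/256 → NEW=255, ERR=-29083/256
(1,1): OLD=226883/2048 → NEW=0, ERR=226883/2048
(1,2): OLD=14695935/65536 → NEW=255, ERR=-2015745/65536
(1,3): OLD=42960787/262144 → NEW=255, ERR=-23885933/262144
(1,4): OLD=439121497/4194304 → NEW=0, ERR=439121497/4194304
(2,0): OLD=4072081/32768 → NEW=0, ERR=4072081/32768
(2,1): OLD=209841355/1048576 → NEW=255, ERR=-57545525/1048576
(2,2): OLD=1446492705/16777216 → NEW=0, ERR=1446492705/16777216
(2,3): OLD=41058245075/268435456 → NEW=255, ERR=-27392796205/268435456
(2,4): OLD=465475989509/4294967296 → NEW=0, ERR=465475989509/4294967296
(3,0): OLD=3062587649/16777216 → NEW=255, ERR=-1215602431/16777216
(3,1): OLD=17459510125/134217728 → NEW=255, ERR=-16766010515/134217728
(3,2): OLD=458395091647/4294967296 → NEW=0, ERR=458395091647/4294967296
(3,3): OLD=1765348213447/8589934592 → NEW=255, ERR=-425085107513/8589934592
(3,4): OLD=21555876638211/137438953472 → NEW=255, ERR=-13491056497149/137438953472
(4,0): OLD=302657313391/2147483648 → NEW=255, ERR=-244951016849/2147483648
(4,1): OLD=8008815714159/68719476736 → NEW=0, ERR=8008815714159/68719476736
(4,2): OLD=271859170366561/1099511627776 → NEW=255, ERR=-8516294716319/1099511627776
(4,3): OLD=2610896557657967/17592186044416 → NEW=255, ERR=-1875110883668113/17592186044416
(4,4): OLD=29723719024143241/281474976710656 → NEW=0, ERR=29723719024143241/281474976710656
(5,0): OLD=216831237907373/1099511627776 → NEW=255, ERR=-63544227175507/1099511627776
(5,1): OLD=1931218116883399/8796093022208 → NEW=255, ERR=-311785603779641/8796093022208
(5,2): OLD=51614267157680255/281474976710656 → NEW=255, ERR=-20161851903537025/281474976710656
Target (5,2): original=214, with diffused error = 51614267157680255/281474976710656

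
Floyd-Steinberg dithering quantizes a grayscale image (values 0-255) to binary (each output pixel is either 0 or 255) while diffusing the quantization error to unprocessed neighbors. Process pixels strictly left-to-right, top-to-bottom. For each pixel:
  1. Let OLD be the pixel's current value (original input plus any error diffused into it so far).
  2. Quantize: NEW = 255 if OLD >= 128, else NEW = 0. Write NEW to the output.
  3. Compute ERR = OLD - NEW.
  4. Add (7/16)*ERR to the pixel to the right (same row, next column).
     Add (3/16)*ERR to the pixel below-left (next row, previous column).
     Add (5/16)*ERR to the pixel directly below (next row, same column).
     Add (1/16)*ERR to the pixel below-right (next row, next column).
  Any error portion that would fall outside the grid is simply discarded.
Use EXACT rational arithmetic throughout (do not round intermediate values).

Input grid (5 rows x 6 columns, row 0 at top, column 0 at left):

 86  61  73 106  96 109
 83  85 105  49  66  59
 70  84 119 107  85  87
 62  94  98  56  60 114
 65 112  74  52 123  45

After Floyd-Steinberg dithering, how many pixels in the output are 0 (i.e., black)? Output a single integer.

(0,0): OLD=86 → NEW=0, ERR=86
(0,1): OLD=789/8 → NEW=0, ERR=789/8
(0,2): OLD=14867/128 → NEW=0, ERR=14867/128
(0,3): OLD=321157/2048 → NEW=255, ERR=-201083/2048
(0,4): OLD=1738147/32768 → NEW=0, ERR=1738147/32768
(0,5): OLD=69314421/524288 → NEW=255, ERR=-64379019/524288
(1,0): OLD=16431/128 → NEW=255, ERR=-16209/128
(1,1): OLD=89673/1024 → NEW=0, ERR=89673/1024
(1,2): OLD=5484157/32768 → NEW=255, ERR=-2871683/32768
(1,3): OLD=-369479/131072 → NEW=0, ERR=-369479/131072
(1,4): OLD=437740171/8388608 → NEW=0, ERR=437740171/8388608
(1,5): OLD=6277671261/134217728 → NEW=0, ERR=6277671261/134217728
(2,0): OLD=767539/16384 → NEW=0, ERR=767539/16384
(2,1): OLD=56368865/524288 → NEW=0, ERR=56368865/524288
(2,2): OLD=1204570595/8388608 → NEW=255, ERR=-934524445/8388608
(2,3): OLD=4139731083/67108864 → NEW=0, ERR=4139731083/67108864
(2,4): OLD=293966226209/2147483648 → NEW=255, ERR=-253642104031/2147483648
(2,5): OLD=1828077694455/34359738368 → NEW=0, ERR=1828077694455/34359738368
(3,0): OLD=812006531/8388608 → NEW=0, ERR=812006531/8388608
(3,1): OLD=10199713991/67108864 → NEW=255, ERR=-6913046329/67108864
(3,2): OLD=19544402309/536870912 → NEW=0, ERR=19544402309/536870912
(3,3): OLD=2133581016527/34359738368 → NEW=0, ERR=2133581016527/34359738368
(3,4): OLD=17616411512175/274877906944 → NEW=0, ERR=17616411512175/274877906944
(3,5): OLD=665349101313313/4398046511104 → NEW=255, ERR=-456152759018207/4398046511104
(4,0): OLD=81534340813/1073741824 → NEW=0, ERR=81534340813/1073741824
(4,1): OLD=2163045277801/17179869184 → NEW=0, ERR=2163045277801/17179869184
(4,2): OLD=80080036184939/549755813888 → NEW=255, ERR=-60107696356501/549755813888
(4,3): OLD=333041381018935/8796093022208 → NEW=0, ERR=333041381018935/8796093022208
(4,4): OLD=20269906762907559/140737488355328 → NEW=255, ERR=-15618152767701081/140737488355328
(4,5): OLD=-71960916506750927/2251799813685248 → NEW=0, ERR=-71960916506750927/2251799813685248
Output grid:
  Row 0: ...#.#  (4 black, running=4)
  Row 1: #.#...  (4 black, running=8)
  Row 2: ..#.#.  (4 black, running=12)
  Row 3: .#...#  (4 black, running=16)
  Row 4: ..#.#.  (4 black, running=20)

Answer: 20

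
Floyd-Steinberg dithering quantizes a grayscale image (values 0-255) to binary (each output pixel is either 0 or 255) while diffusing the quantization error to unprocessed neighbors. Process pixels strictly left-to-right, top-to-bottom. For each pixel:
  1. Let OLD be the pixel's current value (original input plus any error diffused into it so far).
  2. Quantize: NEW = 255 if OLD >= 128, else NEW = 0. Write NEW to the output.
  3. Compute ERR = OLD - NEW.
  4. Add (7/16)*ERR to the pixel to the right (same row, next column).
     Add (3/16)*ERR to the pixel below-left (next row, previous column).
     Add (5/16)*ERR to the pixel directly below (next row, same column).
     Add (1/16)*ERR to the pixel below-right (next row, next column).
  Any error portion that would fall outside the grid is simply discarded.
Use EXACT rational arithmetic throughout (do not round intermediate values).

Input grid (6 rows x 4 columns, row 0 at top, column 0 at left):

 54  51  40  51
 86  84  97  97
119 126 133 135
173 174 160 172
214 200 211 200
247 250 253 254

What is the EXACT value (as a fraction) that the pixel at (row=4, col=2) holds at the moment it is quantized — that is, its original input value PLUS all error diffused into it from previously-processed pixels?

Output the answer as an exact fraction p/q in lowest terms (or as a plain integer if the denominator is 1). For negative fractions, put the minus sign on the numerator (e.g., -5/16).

(0,0): OLD=54 → NEW=0, ERR=54
(0,1): OLD=597/8 → NEW=0, ERR=597/8
(0,2): OLD=9299/128 → NEW=0, ERR=9299/128
(0,3): OLD=169541/2048 → NEW=0, ERR=169541/2048
(1,0): OLD=14959/128 → NEW=0, ERR=14959/128
(1,1): OLD=179657/1024 → NEW=255, ERR=-81463/1024
(1,2): OLD=3443389/32768 → NEW=0, ERR=3443389/32768
(1,3): OLD=90903483/524288 → NEW=255, ERR=-42789957/524288
(2,0): OLD=2303667/16384 → NEW=255, ERR=-1874253/16384
(2,1): OLD=40946337/524288 → NEW=0, ERR=40946337/524288
(2,2): OLD=188462677/1048576 → NEW=255, ERR=-78924203/1048576
(2,3): OLD=1394743617/16777216 → NEW=0, ERR=1394743617/16777216
(3,0): OLD=1274187715/8388608 → NEW=255, ERR=-864907325/8388608
(3,1): OLD=17721441949/134217728 → NEW=255, ERR=-16504078691/134217728
(3,2): OLD=221513452003/2147483648 → NEW=0, ERR=221513452003/2147483648
(3,3): OLD=8191468310453/34359738368 → NEW=255, ERR=-570264973387/34359738368
(4,0): OLD=340856678599/2147483648 → NEW=255, ERR=-206751651641/2147483648
(4,1): OLD=2273741948821/17179869184 → NEW=255, ERR=-2107124693099/17179869184
(4,2): OLD=98283968122165/549755813888 → NEW=255, ERR=-41903764419275/549755813888
Target (4,2): original=211, with diffused error = 98283968122165/549755813888

Answer: 98283968122165/549755813888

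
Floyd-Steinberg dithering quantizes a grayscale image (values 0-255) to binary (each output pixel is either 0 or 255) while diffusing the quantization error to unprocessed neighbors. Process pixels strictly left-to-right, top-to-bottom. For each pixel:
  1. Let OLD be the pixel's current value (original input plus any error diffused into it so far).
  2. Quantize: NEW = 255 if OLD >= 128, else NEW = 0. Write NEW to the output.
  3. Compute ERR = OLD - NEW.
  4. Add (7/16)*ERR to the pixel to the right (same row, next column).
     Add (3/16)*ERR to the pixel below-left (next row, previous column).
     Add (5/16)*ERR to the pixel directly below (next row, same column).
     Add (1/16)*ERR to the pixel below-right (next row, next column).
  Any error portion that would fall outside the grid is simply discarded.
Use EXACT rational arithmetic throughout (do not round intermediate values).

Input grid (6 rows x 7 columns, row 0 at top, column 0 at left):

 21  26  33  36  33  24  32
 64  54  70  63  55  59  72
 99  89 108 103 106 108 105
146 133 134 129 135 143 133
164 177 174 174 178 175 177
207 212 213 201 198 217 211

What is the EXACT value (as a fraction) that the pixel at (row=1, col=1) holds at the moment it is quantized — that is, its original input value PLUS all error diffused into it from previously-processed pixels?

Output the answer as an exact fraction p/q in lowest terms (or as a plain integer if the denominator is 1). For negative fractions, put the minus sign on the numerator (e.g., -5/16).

Answer: 223519/2048

Derivation:
(0,0): OLD=21 → NEW=0, ERR=21
(0,1): OLD=563/16 → NEW=0, ERR=563/16
(0,2): OLD=12389/256 → NEW=0, ERR=12389/256
(0,3): OLD=234179/4096 → NEW=0, ERR=234179/4096
(0,4): OLD=3801941/65536 → NEW=0, ERR=3801941/65536
(0,5): OLD=51779411/1048576 → NEW=0, ERR=51779411/1048576
(0,6): OLD=899326789/16777216 → NEW=0, ERR=899326789/16777216
(1,0): OLD=19753/256 → NEW=0, ERR=19753/256
(1,1): OLD=223519/2048 → NEW=0, ERR=223519/2048
Target (1,1): original=54, with diffused error = 223519/2048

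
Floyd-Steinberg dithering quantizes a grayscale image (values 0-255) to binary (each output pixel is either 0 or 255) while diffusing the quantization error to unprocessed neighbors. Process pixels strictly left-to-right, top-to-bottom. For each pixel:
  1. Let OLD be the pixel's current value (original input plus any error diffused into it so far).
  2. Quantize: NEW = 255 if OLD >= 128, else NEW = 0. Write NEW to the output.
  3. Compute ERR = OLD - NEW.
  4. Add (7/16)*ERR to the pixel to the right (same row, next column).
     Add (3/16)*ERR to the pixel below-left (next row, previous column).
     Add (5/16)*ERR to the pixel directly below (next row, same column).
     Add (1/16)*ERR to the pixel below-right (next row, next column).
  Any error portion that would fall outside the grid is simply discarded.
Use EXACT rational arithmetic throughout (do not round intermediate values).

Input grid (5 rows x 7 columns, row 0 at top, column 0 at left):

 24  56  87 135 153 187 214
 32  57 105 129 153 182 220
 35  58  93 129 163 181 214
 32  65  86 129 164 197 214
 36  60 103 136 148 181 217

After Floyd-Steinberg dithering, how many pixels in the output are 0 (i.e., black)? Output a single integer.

Answer: 18

Derivation:
(0,0): OLD=24 → NEW=0, ERR=24
(0,1): OLD=133/2 → NEW=0, ERR=133/2
(0,2): OLD=3715/32 → NEW=0, ERR=3715/32
(0,3): OLD=95125/512 → NEW=255, ERR=-35435/512
(0,4): OLD=1005331/8192 → NEW=0, ERR=1005331/8192
(0,5): OLD=31547781/131072 → NEW=255, ERR=-1875579/131072
(0,6): OLD=435661475/2097152 → NEW=255, ERR=-99112285/2097152
(1,0): OLD=1663/32 → NEW=0, ERR=1663/32
(1,1): OLD=31689/256 → NEW=0, ERR=31689/256
(1,2): OLD=1528749/8192 → NEW=255, ERR=-560211/8192
(1,3): OLD=3529761/32768 → NEW=0, ERR=3529761/32768
(1,4): OLD=485425947/2097152 → NEW=255, ERR=-49347813/2097152
(1,5): OLD=2785726747/16777216 → NEW=255, ERR=-1492463333/16777216
(1,6): OLD=44403991477/268435456 → NEW=255, ERR=-24047049803/268435456
(2,0): OLD=304947/4096 → NEW=0, ERR=304947/4096
(2,1): OLD=15686769/131072 → NEW=0, ERR=15686769/131072
(2,2): OLD=318607539/2097152 → NEW=255, ERR=-216166221/2097152
(2,3): OLD=1826712123/16777216 → NEW=0, ERR=1826712123/16777216
(2,4): OLD=25948949651/134217728 → NEW=255, ERR=-8276570989/134217728
(2,5): OLD=463662350617/4294967296 → NEW=0, ERR=463662350617/4294967296
(2,6): OLD=15645769878335/68719476736 → NEW=255, ERR=-1877696689345/68719476736
(3,0): OLD=162960691/2097152 → NEW=0, ERR=162960691/2097152
(3,1): OLD=2042169319/16777216 → NEW=0, ERR=2042169319/16777216
(3,2): OLD=18111014205/134217728 → NEW=255, ERR=-16114506435/134217728
(3,3): OLD=49656994839/536870912 → NEW=0, ERR=49656994839/536870912
(3,4): OLD=14585159892787/68719476736 → NEW=255, ERR=-2938306674893/68719476736
(3,5): OLD=111628968791289/549755813888 → NEW=255, ERR=-28558763750151/549755813888
(3,6): OLD=1666693473806631/8796093022208 → NEW=255, ERR=-576310246856409/8796093022208
(4,0): OLD=22308612013/268435456 → NEW=0, ERR=22308612013/268435456
(4,1): OLD=501403797209/4294967296 → NEW=0, ERR=501403797209/4294967296
(4,2): OLD=9724174876471/68719476736 → NEW=255, ERR=-7799291691209/68719476736
(4,3): OLD=54826734458317/549755813888 → NEW=0, ERR=54826734458317/549755813888
(4,4): OLD=766624556481983/4398046511104 → NEW=255, ERR=-354877303849537/4398046511104
(4,5): OLD=16115468043453239/140737488355328 → NEW=0, ERR=16115468043453239/140737488355328
(4,6): OLD=548032972605320113/2251799813685248 → NEW=255, ERR=-26175979884418127/2251799813685248
Output grid:
  Row 0: ...#.##  (4 black, running=4)
  Row 1: ..#.###  (3 black, running=7)
  Row 2: ..#.#.#  (4 black, running=11)
  Row 3: ..#.###  (3 black, running=14)
  Row 4: ..#.#.#  (4 black, running=18)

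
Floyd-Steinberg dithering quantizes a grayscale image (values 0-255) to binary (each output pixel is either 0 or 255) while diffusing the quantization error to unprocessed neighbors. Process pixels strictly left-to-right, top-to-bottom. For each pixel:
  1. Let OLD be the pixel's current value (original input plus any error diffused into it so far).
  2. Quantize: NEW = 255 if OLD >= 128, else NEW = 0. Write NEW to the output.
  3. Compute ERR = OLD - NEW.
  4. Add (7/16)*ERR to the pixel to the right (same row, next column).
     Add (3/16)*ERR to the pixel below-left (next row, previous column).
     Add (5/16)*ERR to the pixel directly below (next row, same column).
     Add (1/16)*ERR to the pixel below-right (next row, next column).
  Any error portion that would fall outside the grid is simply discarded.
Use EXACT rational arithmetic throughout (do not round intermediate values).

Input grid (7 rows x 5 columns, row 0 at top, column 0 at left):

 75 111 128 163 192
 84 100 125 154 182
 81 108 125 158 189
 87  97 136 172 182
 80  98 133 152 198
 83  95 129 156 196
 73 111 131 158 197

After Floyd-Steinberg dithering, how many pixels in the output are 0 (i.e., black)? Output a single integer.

Answer: 17

Derivation:
(0,0): OLD=75 → NEW=0, ERR=75
(0,1): OLD=2301/16 → NEW=255, ERR=-1779/16
(0,2): OLD=20315/256 → NEW=0, ERR=20315/256
(0,3): OLD=809853/4096 → NEW=255, ERR=-234627/4096
(0,4): OLD=10940523/65536 → NEW=255, ERR=-5771157/65536
(1,0): OLD=22167/256 → NEW=0, ERR=22167/256
(1,1): OLD=251297/2048 → NEW=0, ERR=251297/2048
(1,2): OLD=12176053/65536 → NEW=255, ERR=-4535627/65536
(1,3): OLD=24712081/262144 → NEW=0, ERR=24712081/262144
(1,4): OLD=805908627/4194304 → NEW=255, ERR=-263638893/4194304
(2,0): OLD=4294779/32768 → NEW=255, ERR=-4061061/32768
(2,1): OLD=88666745/1048576 → NEW=0, ERR=88666745/1048576
(2,2): OLD=2780178091/16777216 → NEW=255, ERR=-1498011989/16777216
(2,3): OLD=35509796817/268435456 → NEW=255, ERR=-32941244463/268435456
(2,4): OLD=522100832887/4294967296 → NEW=0, ERR=522100832887/4294967296
(3,0): OLD=1075848267/16777216 → NEW=0, ERR=1075848267/16777216
(3,1): OLD=17044608751/134217728 → NEW=0, ERR=17044608751/134217728
(3,2): OLD=626774068981/4294967296 → NEW=255, ERR=-468442591499/4294967296
(3,3): OLD=886020466317/8589934592 → NEW=0, ERR=886020466317/8589934592
(3,4): OLD=35382921302177/137438953472 → NEW=255, ERR=335988166817/137438953472
(4,0): OLD=265966448773/2147483648 → NEW=0, ERR=265966448773/2147483648
(4,1): OLD=12055265784965/68719476736 → NEW=255, ERR=-5468200782715/68719476736
(4,2): OLD=100473564567403/1099511627776 → NEW=0, ERR=100473564567403/1099511627776
(4,3): OLD=3832522741745797/17592186044416 → NEW=255, ERR=-653484699580283/17592186044416
(4,4): OLD=53187254833428003/281474976710656 → NEW=255, ERR=-18588864227789277/281474976710656
(5,0): OLD=117409494560943/1099511627776 → NEW=0, ERR=117409494560943/1099511627776
(5,1): OLD=1246631794501453/8796093022208 → NEW=255, ERR=-996371926161587/8796093022208
(5,2): OLD=27038636695688757/281474976710656 → NEW=0, ERR=27038636695688757/281474976710656
(5,3): OLD=202376965654770843/1125899906842624 → NEW=255, ERR=-84727510590098277/1125899906842624
(5,4): OLD=2524129228398857273/18014398509481984 → NEW=255, ERR=-2069542391519048647/18014398509481984
(6,0): OLD=11981100653891903/140737488355328 → NEW=0, ERR=11981100653891903/140737488355328
(6,1): OLD=619388200301425457/4503599627370496 → NEW=255, ERR=-529029704678051023/4503599627370496
(6,2): OLD=6372555268601391147/72057594037927936 → NEW=0, ERR=6372555268601391147/72057594037927936
(6,3): OLD=181744063515127849625/1152921504606846976 → NEW=255, ERR=-112250920159618129255/1152921504606846976
(6,4): OLD=2099237605273098560879/18446744073709551616 → NEW=0, ERR=2099237605273098560879/18446744073709551616
Output grid:
  Row 0: .#.##  (2 black, running=2)
  Row 1: ..#.#  (3 black, running=5)
  Row 2: #.##.  (2 black, running=7)
  Row 3: ..#.#  (3 black, running=10)
  Row 4: .#.##  (2 black, running=12)
  Row 5: .#.##  (2 black, running=14)
  Row 6: .#.#.  (3 black, running=17)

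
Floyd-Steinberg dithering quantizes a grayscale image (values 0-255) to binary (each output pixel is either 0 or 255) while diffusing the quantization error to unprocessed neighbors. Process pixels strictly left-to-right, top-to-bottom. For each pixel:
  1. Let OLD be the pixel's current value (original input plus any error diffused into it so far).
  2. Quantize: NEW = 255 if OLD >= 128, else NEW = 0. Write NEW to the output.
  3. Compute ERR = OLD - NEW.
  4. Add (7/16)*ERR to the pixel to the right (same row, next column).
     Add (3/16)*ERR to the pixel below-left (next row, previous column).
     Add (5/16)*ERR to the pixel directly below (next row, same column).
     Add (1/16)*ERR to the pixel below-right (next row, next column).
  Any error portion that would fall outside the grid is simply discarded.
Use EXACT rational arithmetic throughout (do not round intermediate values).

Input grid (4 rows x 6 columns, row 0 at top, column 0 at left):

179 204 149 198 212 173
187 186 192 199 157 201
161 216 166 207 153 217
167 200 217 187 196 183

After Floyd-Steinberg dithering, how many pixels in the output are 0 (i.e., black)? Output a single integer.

Answer: 5

Derivation:
(0,0): OLD=179 → NEW=255, ERR=-76
(0,1): OLD=683/4 → NEW=255, ERR=-337/4
(0,2): OLD=7177/64 → NEW=0, ERR=7177/64
(0,3): OLD=252991/1024 → NEW=255, ERR=-8129/1024
(0,4): OLD=3416505/16384 → NEW=255, ERR=-761415/16384
(0,5): OLD=40021007/262144 → NEW=255, ERR=-26825713/262144
(1,0): OLD=9437/64 → NEW=255, ERR=-6883/64
(1,1): OLD=65995/512 → NEW=255, ERR=-64565/512
(1,2): OLD=2705319/16384 → NEW=255, ERR=-1472601/16384
(1,3): OLD=10190299/65536 → NEW=255, ERR=-6521381/65536
(1,4): OLD=332435697/4194304 → NEW=0, ERR=332435697/4194304
(1,5): OLD=13474952263/67108864 → NEW=255, ERR=-3637808057/67108864
(2,0): OLD=849897/8192 → NEW=0, ERR=849897/8192
(2,1): OLD=52011411/262144 → NEW=255, ERR=-14835309/262144
(2,2): OLD=363285369/4194304 → NEW=0, ERR=363285369/4194304
(2,3): OLD=7484005873/33554432 → NEW=255, ERR=-1072374287/33554432
(2,4): OLD=158272796499/1073741824 → NEW=255, ERR=-115531368621/1073741824
(2,5): OLD=2713390926453/17179869184 → NEW=255, ERR=-1667475715467/17179869184
(3,0): OLD=791926361/4194304 → NEW=255, ERR=-277621159/4194304
(3,1): OLD=5908301669/33554432 → NEW=255, ERR=-2648078491/33554432
(3,2): OLD=53689905407/268435456 → NEW=255, ERR=-14761135873/268435456
(3,3): OLD=2374150795645/17179869184 → NEW=255, ERR=-2006715846275/17179869184
(3,4): OLD=12517533283037/137438953472 → NEW=0, ERR=12517533283037/137438953472
(3,5): OLD=408556944945107/2199023255552 → NEW=255, ERR=-152193985220653/2199023255552
Output grid:
  Row 0: ##.###  (1 black, running=1)
  Row 1: ####.#  (1 black, running=2)
  Row 2: .#.###  (2 black, running=4)
  Row 3: ####.#  (1 black, running=5)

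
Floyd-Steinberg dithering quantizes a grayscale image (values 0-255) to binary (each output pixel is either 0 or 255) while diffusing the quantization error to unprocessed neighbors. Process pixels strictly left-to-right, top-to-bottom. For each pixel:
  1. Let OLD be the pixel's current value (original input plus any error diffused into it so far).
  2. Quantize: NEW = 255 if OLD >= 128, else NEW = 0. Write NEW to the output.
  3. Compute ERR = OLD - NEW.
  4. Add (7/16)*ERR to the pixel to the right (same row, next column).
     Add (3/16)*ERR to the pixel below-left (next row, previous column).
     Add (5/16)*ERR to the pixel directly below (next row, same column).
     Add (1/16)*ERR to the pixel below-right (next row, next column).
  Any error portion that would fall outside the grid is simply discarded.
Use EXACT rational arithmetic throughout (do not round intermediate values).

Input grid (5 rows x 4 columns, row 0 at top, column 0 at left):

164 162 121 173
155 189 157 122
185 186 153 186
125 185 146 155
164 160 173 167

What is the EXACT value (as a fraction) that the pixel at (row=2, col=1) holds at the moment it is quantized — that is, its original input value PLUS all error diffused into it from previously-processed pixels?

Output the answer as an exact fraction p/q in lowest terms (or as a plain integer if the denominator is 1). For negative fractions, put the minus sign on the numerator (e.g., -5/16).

Answer: 116617079/1048576

Derivation:
(0,0): OLD=164 → NEW=255, ERR=-91
(0,1): OLD=1955/16 → NEW=0, ERR=1955/16
(0,2): OLD=44661/256 → NEW=255, ERR=-20619/256
(0,3): OLD=564275/4096 → NEW=255, ERR=-480205/4096
(1,0): OLD=38265/256 → NEW=255, ERR=-27015/256
(1,1): OLD=328143/2048 → NEW=255, ERR=-194097/2048
(1,2): OLD=4982139/65536 → NEW=0, ERR=4982139/65536
(1,3): OLD=119106381/1048576 → NEW=0, ERR=119106381/1048576
(2,0): OLD=4399189/32768 → NEW=255, ERR=-3956651/32768
(2,1): OLD=116617079/1048576 → NEW=0, ERR=116617079/1048576
Target (2,1): original=186, with diffused error = 116617079/1048576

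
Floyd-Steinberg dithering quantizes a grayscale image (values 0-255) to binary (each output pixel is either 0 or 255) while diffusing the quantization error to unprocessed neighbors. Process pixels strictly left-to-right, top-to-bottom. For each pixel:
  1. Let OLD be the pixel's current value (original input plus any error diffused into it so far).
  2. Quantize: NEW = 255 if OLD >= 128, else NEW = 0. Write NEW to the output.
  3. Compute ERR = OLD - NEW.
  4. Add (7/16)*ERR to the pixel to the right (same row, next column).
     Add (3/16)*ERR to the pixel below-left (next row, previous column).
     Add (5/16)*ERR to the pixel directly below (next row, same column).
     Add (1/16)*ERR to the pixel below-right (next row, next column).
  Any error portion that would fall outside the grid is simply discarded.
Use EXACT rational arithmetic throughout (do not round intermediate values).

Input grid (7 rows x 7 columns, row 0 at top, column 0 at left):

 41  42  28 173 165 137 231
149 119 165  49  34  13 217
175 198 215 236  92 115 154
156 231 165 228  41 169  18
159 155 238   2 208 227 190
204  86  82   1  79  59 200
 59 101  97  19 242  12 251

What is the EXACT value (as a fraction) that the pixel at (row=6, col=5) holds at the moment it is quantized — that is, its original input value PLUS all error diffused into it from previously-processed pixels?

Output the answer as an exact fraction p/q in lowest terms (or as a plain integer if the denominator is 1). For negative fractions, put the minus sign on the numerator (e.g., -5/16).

(0,0): OLD=41 → NEW=0, ERR=41
(0,1): OLD=959/16 → NEW=0, ERR=959/16
(0,2): OLD=13881/256 → NEW=0, ERR=13881/256
(0,3): OLD=805775/4096 → NEW=255, ERR=-238705/4096
(0,4): OLD=9142505/65536 → NEW=255, ERR=-7569175/65536
(0,5): OLD=90670687/1048576 → NEW=0, ERR=90670687/1048576
(0,6): OLD=4510231705/16777216 → NEW=255, ERR=232041625/16777216
(1,0): OLD=44301/256 → NEW=255, ERR=-20979/256
(1,1): OLD=234715/2048 → NEW=0, ERR=234715/2048
(1,2): OLD=14739319/65536 → NEW=255, ERR=-1972361/65536
(1,3): OLD=-169173/262144 → NEW=0, ERR=-169173/262144
(1,4): OLD=171058081/16777216 → NEW=0, ERR=171058081/16777216
(1,5): OLD=5349569265/134217728 → NEW=0, ERR=5349569265/134217728
(1,6): OLD=524338449407/2147483648 → NEW=255, ERR=-23269880833/2147483648
(2,0): OLD=5599385/32768 → NEW=255, ERR=-2756455/32768
(2,1): OLD=195294371/1048576 → NEW=255, ERR=-72092509/1048576
(2,2): OLD=3062809001/16777216 → NEW=255, ERR=-1215381079/16777216
(2,3): OLD=27398607265/134217728 → NEW=255, ERR=-6826913375/134217728
(2,4): OLD=86292258225/1073741824 → NEW=0, ERR=86292258225/1073741824
(2,5): OLD=5539512860539/34359738368 → NEW=255, ERR=-3222220423301/34359738368
(2,6): OLD=61614751640845/549755813888 → NEW=0, ERR=61614751640845/549755813888
(3,0): OLD=1959935369/16777216 → NEW=0, ERR=1959935369/16777216
(3,1): OLD=32451644501/134217728 → NEW=255, ERR=-1773876139/134217728
(3,2): OLD=131796922255/1073741824 → NEW=0, ERR=131796922255/1073741824
(3,3): OLD=1186901120089/4294967296 → NEW=255, ERR=91684459609/4294967296
(3,4): OLD=30066728329609/549755813888 → NEW=0, ERR=30066728329609/549755813888
(3,5): OLD=834127538165035/4398046511104 → NEW=255, ERR=-287374322166485/4398046511104
(3,6): OLD=1307162991483829/70368744177664 → NEW=0, ERR=1307162991483829/70368744177664
(4,0): OLD=414525686375/2147483648 → NEW=255, ERR=-133082643865/2147483648
(4,1): OLD=5293924109627/34359738368 → NEW=255, ERR=-3467809174213/34359738368
(4,2): OLD=129401041785685/549755813888 → NEW=255, ERR=-10786690755755/549755813888
(4,3): OLD=79221807043639/4398046511104 → NEW=0, ERR=79221807043639/4398046511104
(4,4): OLD=7812841245792053/35184372088832 → NEW=255, ERR=-1159173636860107/35184372088832
(4,5): OLD=224130932364556789/1125899906842624 → NEW=255, ERR=-62973543880312331/1125899906842624
(4,6): OLD=3012926122483476803/18014398509481984 → NEW=255, ERR=-1580745497434429117/18014398509481984
(5,0): OLD=91100147001313/549755813888 → NEW=255, ERR=-49087585540127/549755813888
(5,1): OLD=34498469047627/4398046511104 → NEW=0, ERR=34498469047627/4398046511104
(5,2): OLD=2687022261251645/35184372088832 → NEW=0, ERR=2687022261251645/35184372088832
(5,3): OLD=9186554472489873/281474976710656 → NEW=0, ERR=9186554472489873/281474976710656
(5,4): OLD=1326253376543410651/18014398509481984 → NEW=0, ERR=1326253376543410651/18014398509481984
(5,5): OLD=7957874461977109419/144115188075855872 → NEW=0, ERR=7957874461977109419/144115188075855872
(5,6): OLD=445583289562521413285/2305843009213693952 → NEW=255, ERR=-142406677786970544475/2305843009213693952
(6,0): OLD=2291747892019977/70368744177664 → NEW=0, ERR=2291747892019977/70368744177664
(6,1): OLD=142356925977428637/1125899906842624 → NEW=0, ERR=142356925977428637/1125899906842624
(6,2): OLD=3292888960808087095/18014398509481984 → NEW=255, ERR=-1300782659109818825/18014398509481984
(6,3): OLD=2332555745850812457/144115188075855872 → NEW=0, ERR=2332555745850812457/144115188075855872
(6,4): OLD=81996146598531524107/288230376151711744 → NEW=255, ERR=8497400679845029387/288230376151711744
(6,5): OLD=1297746651635164567879/36893488147419103232 → NEW=0, ERR=1297746651635164567879/36893488147419103232
Target (6,5): original=12, with diffused error = 1297746651635164567879/36893488147419103232

Answer: 1297746651635164567879/36893488147419103232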